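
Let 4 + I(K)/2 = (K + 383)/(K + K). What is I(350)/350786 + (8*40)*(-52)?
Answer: -2042977666067/122775100 ≈ -16640.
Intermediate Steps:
I(K) = -8 + (383 + K)/K (I(K) = -8 + 2*((K + 383)/(K + K)) = -8 + 2*((383 + K)/((2*K))) = -8 + 2*((383 + K)*(1/(2*K))) = -8 + 2*((383 + K)/(2*K)) = -8 + (383 + K)/K)
I(350)/350786 + (8*40)*(-52) = (-7 + 383/350)/350786 + (8*40)*(-52) = (-7 + 383*(1/350))*(1/350786) + 320*(-52) = (-7 + 383/350)*(1/350786) - 16640 = -2067/350*1/350786 - 16640 = -2067/122775100 - 16640 = -2042977666067/122775100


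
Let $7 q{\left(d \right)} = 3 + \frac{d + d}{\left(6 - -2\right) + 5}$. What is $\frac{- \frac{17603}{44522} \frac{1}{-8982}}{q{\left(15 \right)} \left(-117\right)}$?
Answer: $- \frac{123221}{248335791084} \approx -4.9619 \cdot 10^{-7}$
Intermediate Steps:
$q{\left(d \right)} = \frac{3}{7} + \frac{2 d}{91}$ ($q{\left(d \right)} = \frac{3 + \frac{d + d}{\left(6 - -2\right) + 5}}{7} = \frac{3 + \frac{2 d}{\left(6 + 2\right) + 5}}{7} = \frac{3 + \frac{2 d}{8 + 5}}{7} = \frac{3 + \frac{2 d}{13}}{7} = \frac{3}{7} + \frac{2 d}{91}$)
$\frac{- \frac{17603}{44522} \frac{1}{-8982}}{q{\left(15 \right)} \left(-117\right)} = \frac{- \frac{17603}{44522} \frac{1}{-8982}}{\left(\frac{3}{7} + \frac{2}{91} \cdot 15\right) \left(-117\right)} = \frac{\left(-17603\right) \frac{1}{44522} \left(- \frac{1}{8982}\right)}{\left(\frac{3}{7} + \frac{30}{91}\right) \left(-117\right)} = \frac{\left(- \frac{17603}{44522}\right) \left(- \frac{1}{8982}\right)}{\frac{69}{91} \left(-117\right)} = \frac{17603}{399896604 \left(- \frac{621}{7}\right)} = \frac{17603}{399896604} \left(- \frac{7}{621}\right) = - \frac{123221}{248335791084}$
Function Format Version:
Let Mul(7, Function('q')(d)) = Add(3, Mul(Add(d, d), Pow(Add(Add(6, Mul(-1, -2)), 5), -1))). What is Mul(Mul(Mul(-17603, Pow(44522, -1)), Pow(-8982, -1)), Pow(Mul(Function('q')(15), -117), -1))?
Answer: Rational(-123221, 248335791084) ≈ -4.9619e-7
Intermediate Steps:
Function('q')(d) = Add(Rational(3, 7), Mul(Rational(2, 91), d)) (Function('q')(d) = Mul(Rational(1, 7), Add(3, Mul(Add(d, d), Pow(Add(Add(6, Mul(-1, -2)), 5), -1)))) = Mul(Rational(1, 7), Add(3, Mul(Mul(2, d), Pow(Add(Add(6, 2), 5), -1)))) = Mul(Rational(1, 7), Add(3, Mul(Mul(2, d), Pow(Add(8, 5), -1)))) = Mul(Rational(1, 7), Add(3, Mul(Mul(2, d), Pow(13, -1)))) = Mul(Rational(1, 7), Add(3, Mul(Mul(2, d), Rational(1, 13)))) = Mul(Rational(1, 7), Add(3, Mul(Rational(2, 13), d))) = Add(Rational(3, 7), Mul(Rational(2, 91), d)))
Mul(Mul(Mul(-17603, Pow(44522, -1)), Pow(-8982, -1)), Pow(Mul(Function('q')(15), -117), -1)) = Mul(Mul(Mul(-17603, Pow(44522, -1)), Pow(-8982, -1)), Pow(Mul(Add(Rational(3, 7), Mul(Rational(2, 91), 15)), -117), -1)) = Mul(Mul(Mul(-17603, Rational(1, 44522)), Rational(-1, 8982)), Pow(Mul(Add(Rational(3, 7), Rational(30, 91)), -117), -1)) = Mul(Mul(Rational(-17603, 44522), Rational(-1, 8982)), Pow(Mul(Rational(69, 91), -117), -1)) = Mul(Rational(17603, 399896604), Pow(Rational(-621, 7), -1)) = Mul(Rational(17603, 399896604), Rational(-7, 621)) = Rational(-123221, 248335791084)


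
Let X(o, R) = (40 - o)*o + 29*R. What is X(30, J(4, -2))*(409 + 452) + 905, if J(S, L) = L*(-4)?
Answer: 458957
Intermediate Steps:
J(S, L) = -4*L
X(o, R) = 29*R + o*(40 - o) (X(o, R) = o*(40 - o) + 29*R = 29*R + o*(40 - o))
X(30, J(4, -2))*(409 + 452) + 905 = (-1*30² + 29*(-4*(-2)) + 40*30)*(409 + 452) + 905 = (-1*900 + 29*8 + 1200)*861 + 905 = (-900 + 232 + 1200)*861 + 905 = 532*861 + 905 = 458052 + 905 = 458957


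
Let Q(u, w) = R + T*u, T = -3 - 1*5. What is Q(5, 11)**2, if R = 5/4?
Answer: 24025/16 ≈ 1501.6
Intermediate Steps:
T = -8 (T = -3 - 5 = -8)
R = 5/4 (R = 5*(1/4) = 5/4 ≈ 1.2500)
Q(u, w) = 5/4 - 8*u
Q(5, 11)**2 = (5/4 - 8*5)**2 = (5/4 - 40)**2 = (-155/4)**2 = 24025/16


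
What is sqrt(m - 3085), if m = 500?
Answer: I*sqrt(2585) ≈ 50.843*I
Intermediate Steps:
sqrt(m - 3085) = sqrt(500 - 3085) = sqrt(-2585) = I*sqrt(2585)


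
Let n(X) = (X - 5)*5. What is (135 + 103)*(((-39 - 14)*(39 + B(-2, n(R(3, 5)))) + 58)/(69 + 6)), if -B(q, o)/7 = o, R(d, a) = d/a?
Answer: -2420698/75 ≈ -32276.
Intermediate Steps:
n(X) = -25 + 5*X (n(X) = (-5 + X)*5 = -25 + 5*X)
B(q, o) = -7*o
(135 + 103)*(((-39 - 14)*(39 + B(-2, n(R(3, 5)))) + 58)/(69 + 6)) = (135 + 103)*(((-39 - 14)*(39 - 7*(-25 + 5*(3/5))) + 58)/(69 + 6)) = 238*((-53*(39 - 7*(-25 + 5*(3*(⅕)))) + 58)/75) = 238*((-53*(39 - 7*(-25 + 5*(⅗))) + 58)*(1/75)) = 238*((-53*(39 - 7*(-25 + 3)) + 58)*(1/75)) = 238*((-53*(39 - 7*(-22)) + 58)*(1/75)) = 238*((-53*(39 + 154) + 58)*(1/75)) = 238*((-53*193 + 58)*(1/75)) = 238*((-10229 + 58)*(1/75)) = 238*(-10171*1/75) = 238*(-10171/75) = -2420698/75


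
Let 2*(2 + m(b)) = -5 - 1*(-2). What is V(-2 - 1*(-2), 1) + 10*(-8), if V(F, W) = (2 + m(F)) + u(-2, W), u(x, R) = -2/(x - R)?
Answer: -485/6 ≈ -80.833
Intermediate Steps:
m(b) = -7/2 (m(b) = -2 + (-5 - 1*(-2))/2 = -2 + (-5 + 2)/2 = -2 + (1/2)*(-3) = -2 - 3/2 = -7/2)
V(F, W) = -3/2 + 2/(2 + W) (V(F, W) = (2 - 7/2) + 2/(W - 1*(-2)) = -3/2 + 2/(W + 2) = -3/2 + 2/(2 + W))
V(-2 - 1*(-2), 1) + 10*(-8) = (-2 - 3*1)/(2*(2 + 1)) + 10*(-8) = (1/2)*(-2 - 3)/3 - 80 = (1/2)*(1/3)*(-5) - 80 = -5/6 - 80 = -485/6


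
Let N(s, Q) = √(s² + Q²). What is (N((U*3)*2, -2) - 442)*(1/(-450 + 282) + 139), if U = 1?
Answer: -5160571/84 + 23351*√10/84 ≈ -60556.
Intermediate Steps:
N(s, Q) = √(Q² + s²)
(N((U*3)*2, -2) - 442)*(1/(-450 + 282) + 139) = (√((-2)² + ((1*3)*2)²) - 442)*(1/(-450 + 282) + 139) = (√(4 + (3*2)²) - 442)*(1/(-168) + 139) = (√(4 + 6²) - 442)*(-1/168 + 139) = (√(4 + 36) - 442)*(23351/168) = (√40 - 442)*(23351/168) = (2*√10 - 442)*(23351/168) = (-442 + 2*√10)*(23351/168) = -5160571/84 + 23351*√10/84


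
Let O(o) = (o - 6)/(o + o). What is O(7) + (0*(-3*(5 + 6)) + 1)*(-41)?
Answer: -573/14 ≈ -40.929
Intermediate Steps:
O(o) = (-6 + o)/(2*o) (O(o) = (-6 + o)/((2*o)) = (-6 + o)*(1/(2*o)) = (-6 + o)/(2*o))
O(7) + (0*(-3*(5 + 6)) + 1)*(-41) = (1/2)*(-6 + 7)/7 + (0*(-3*(5 + 6)) + 1)*(-41) = (1/2)*(1/7)*1 + (0*(-3*11) + 1)*(-41) = 1/14 + (0*(-33) + 1)*(-41) = 1/14 + (0 + 1)*(-41) = 1/14 + 1*(-41) = 1/14 - 41 = -573/14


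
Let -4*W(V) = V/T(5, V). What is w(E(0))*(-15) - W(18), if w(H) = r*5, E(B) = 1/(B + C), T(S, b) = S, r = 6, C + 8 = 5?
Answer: -4491/10 ≈ -449.10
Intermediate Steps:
C = -3 (C = -8 + 5 = -3)
E(B) = 1/(-3 + B) (E(B) = 1/(B - 3) = 1/(-3 + B))
w(H) = 30 (w(H) = 6*5 = 30)
W(V) = -V/20 (W(V) = -V/(4*5) = -V/20)
w(E(0))*(-15) - W(18) = 30*(-15) - (-1)*18/20 = -450 - 1*(-9/10) = -450 + 9/10 = -4491/10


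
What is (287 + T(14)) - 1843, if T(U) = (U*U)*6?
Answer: -380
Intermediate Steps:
T(U) = 6*U² (T(U) = U²*6 = 6*U²)
(287 + T(14)) - 1843 = (287 + 6*14²) - 1843 = (287 + 6*196) - 1843 = (287 + 1176) - 1843 = 1463 - 1843 = -380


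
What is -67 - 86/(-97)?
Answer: -6413/97 ≈ -66.113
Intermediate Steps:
-67 - 86/(-97) = -67 - 86*(-1/97) = -67 + 86/97 = -6413/97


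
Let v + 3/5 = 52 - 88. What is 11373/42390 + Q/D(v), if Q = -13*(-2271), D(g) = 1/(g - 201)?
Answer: -99117209833/14130 ≈ -7.0147e+6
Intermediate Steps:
v = -183/5 (v = -⅗ + (52 - 88) = -⅗ - 36 = -183/5 ≈ -36.600)
D(g) = 1/(-201 + g)
Q = 29523
11373/42390 + Q/D(v) = 11373/42390 + 29523/(1/(-201 - 183/5)) = 11373*(1/42390) + 29523/(1/(-1188/5)) = 3791/14130 + 29523/(-5/1188) = 3791/14130 + 29523*(-1188/5) = 3791/14130 - 35073324/5 = -99117209833/14130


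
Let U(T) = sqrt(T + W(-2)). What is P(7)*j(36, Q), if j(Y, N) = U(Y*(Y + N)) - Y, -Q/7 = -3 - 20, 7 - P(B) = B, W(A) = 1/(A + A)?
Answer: 0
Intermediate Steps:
W(A) = 1/(2*A)
U(T) = sqrt(-1/4 + T) (U(T) = sqrt(T + (1/2)/(-2)) = sqrt(T + (1/2)*(-1/2)) = sqrt(T - 1/4) = sqrt(-1/4 + T))
P(B) = 7 - B
Q = 161 (Q = -7*(-3 - 20) = -7*(-23) = 161)
j(Y, N) = sqrt(-1 + 4*Y*(N + Y))/2 - Y (j(Y, N) = sqrt(-1 + 4*(Y*(Y + N)))/2 - Y = sqrt(-1 + 4*(Y*(N + Y)))/2 - Y = sqrt(-1 + 4*Y*(N + Y))/2 - Y)
P(7)*j(36, Q) = (7 - 1*7)*(sqrt(-1 + 4*36*(161 + 36))/2 - 1*36) = (7 - 7)*(sqrt(-1 + 4*36*197)/2 - 36) = 0*(sqrt(-1 + 28368)/2 - 36) = 0*(sqrt(28367)/2 - 36) = 0*(-36 + sqrt(28367)/2) = 0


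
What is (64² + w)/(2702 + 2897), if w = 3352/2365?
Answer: 9690392/13241635 ≈ 0.73181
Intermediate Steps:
w = 3352/2365 (w = 3352*(1/2365) = 3352/2365 ≈ 1.4173)
(64² + w)/(2702 + 2897) = (64² + 3352/2365)/(2702 + 2897) = (4096 + 3352/2365)/5599 = (9690392/2365)*(1/5599) = 9690392/13241635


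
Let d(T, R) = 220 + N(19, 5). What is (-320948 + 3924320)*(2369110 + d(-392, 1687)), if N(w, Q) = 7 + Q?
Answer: 8537620621224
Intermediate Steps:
d(T, R) = 232 (d(T, R) = 220 + (7 + 5) = 220 + 12 = 232)
(-320948 + 3924320)*(2369110 + d(-392, 1687)) = (-320948 + 3924320)*(2369110 + 232) = 3603372*2369342 = 8537620621224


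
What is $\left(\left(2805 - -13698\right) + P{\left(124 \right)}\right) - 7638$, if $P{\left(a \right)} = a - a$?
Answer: $8865$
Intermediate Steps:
$P{\left(a \right)} = 0$
$\left(\left(2805 - -13698\right) + P{\left(124 \right)}\right) - 7638 = \left(\left(2805 - -13698\right) + 0\right) - 7638 = \left(\left(2805 + 13698\right) + 0\right) - 7638 = \left(16503 + 0\right) - 7638 = 16503 - 7638 = 8865$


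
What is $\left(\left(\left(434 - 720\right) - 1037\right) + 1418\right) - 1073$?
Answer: $-978$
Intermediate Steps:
$\left(\left(\left(434 - 720\right) - 1037\right) + 1418\right) - 1073 = \left(\left(-286 - 1037\right) + 1418\right) - 1073 = \left(-1323 + 1418\right) - 1073 = 95 - 1073 = -978$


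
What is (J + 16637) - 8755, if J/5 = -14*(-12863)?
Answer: 908292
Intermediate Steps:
J = 900410 (J = 5*(-14*(-12863)) = 5*180082 = 900410)
(J + 16637) - 8755 = (900410 + 16637) - 8755 = 917047 - 8755 = 908292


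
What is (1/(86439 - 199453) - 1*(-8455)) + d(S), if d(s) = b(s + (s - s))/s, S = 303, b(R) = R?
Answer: 955646383/113014 ≈ 8456.0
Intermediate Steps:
d(s) = 1 (d(s) = (s + (s - s))/s = (s + 0)/s = s/s = 1)
(1/(86439 - 199453) - 1*(-8455)) + d(S) = (1/(86439 - 199453) - 1*(-8455)) + 1 = (1/(-113014) + 8455) + 1 = (-1/113014 + 8455) + 1 = 955533369/113014 + 1 = 955646383/113014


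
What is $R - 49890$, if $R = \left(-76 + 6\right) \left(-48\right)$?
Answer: $-46530$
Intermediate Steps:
$R = 3360$ ($R = \left(-70\right) \left(-48\right) = 3360$)
$R - 49890 = 3360 - 49890 = -46530$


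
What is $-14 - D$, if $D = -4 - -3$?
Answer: $-13$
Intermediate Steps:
$D = -1$ ($D = -4 + 3 = -1$)
$-14 - D = -14 - -1 = -14 + 1 = -13$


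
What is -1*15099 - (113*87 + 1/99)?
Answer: -2468071/99 ≈ -24930.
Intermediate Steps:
-1*15099 - (113*87 + 1/99) = -15099 - (9831 + 1/99) = -15099 - 1*973270/99 = -15099 - 973270/99 = -2468071/99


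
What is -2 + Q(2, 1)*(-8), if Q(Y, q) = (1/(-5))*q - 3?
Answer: 118/5 ≈ 23.600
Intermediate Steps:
Q(Y, q) = -3 - q/5 (Q(Y, q) = (1*(-⅕))*q - 3 = -q/5 - 3 = -3 - q/5)
-2 + Q(2, 1)*(-8) = -2 + (-3 - ⅕*1)*(-8) = -2 + (-3 - ⅕)*(-8) = -2 - 16/5*(-8) = -2 + 128/5 = 118/5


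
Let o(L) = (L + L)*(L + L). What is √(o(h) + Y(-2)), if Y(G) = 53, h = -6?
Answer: √197 ≈ 14.036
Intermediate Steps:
o(L) = 4*L² (o(L) = (2*L)*(2*L) = 4*L²)
√(o(h) + Y(-2)) = √(4*(-6)² + 53) = √(4*36 + 53) = √(144 + 53) = √197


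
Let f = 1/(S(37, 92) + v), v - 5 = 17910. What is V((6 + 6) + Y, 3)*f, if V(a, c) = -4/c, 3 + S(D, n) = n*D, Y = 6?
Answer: -1/15987 ≈ -6.2551e-5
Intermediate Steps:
S(D, n) = -3 + D*n (S(D, n) = -3 + n*D = -3 + D*n)
v = 17915 (v = 5 + 17910 = 17915)
f = 1/21316 (f = 1/((-3 + 37*92) + 17915) = 1/((-3 + 3404) + 17915) = 1/(3401 + 17915) = 1/21316 ≈ 4.6913e-5)
V((6 + 6) + Y, 3)*f = -4/3*(1/21316) = -4*⅓*(1/21316) = -4/3*1/21316 = -1/15987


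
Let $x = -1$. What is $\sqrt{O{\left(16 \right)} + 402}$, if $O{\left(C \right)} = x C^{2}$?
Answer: $\sqrt{146} \approx 12.083$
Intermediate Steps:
$O{\left(C \right)} = - C^{2}$
$\sqrt{O{\left(16 \right)} + 402} = \sqrt{- 16^{2} + 402} = \sqrt{\left(-1\right) 256 + 402} = \sqrt{-256 + 402} = \sqrt{146}$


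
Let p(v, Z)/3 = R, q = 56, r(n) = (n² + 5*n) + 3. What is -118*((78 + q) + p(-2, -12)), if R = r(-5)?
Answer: -16874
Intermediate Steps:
r(n) = 3 + n² + 5*n
R = 3 (R = 3 + (-5)² + 5*(-5) = 3 + 25 - 25 = 3)
p(v, Z) = 9 (p(v, Z) = 3*3 = 9)
-118*((78 + q) + p(-2, -12)) = -118*((78 + 56) + 9) = -118*(134 + 9) = -118*143 = -16874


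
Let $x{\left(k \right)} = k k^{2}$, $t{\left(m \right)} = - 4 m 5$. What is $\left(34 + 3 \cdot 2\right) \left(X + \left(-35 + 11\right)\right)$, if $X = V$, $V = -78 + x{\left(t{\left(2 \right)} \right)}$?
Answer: $-2564080$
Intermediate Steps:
$t{\left(m \right)} = - 20 m$
$x{\left(k \right)} = k^{3}$
$V = -64078$ ($V = -78 + \left(\left(-20\right) 2\right)^{3} = -78 + \left(-40\right)^{3} = -78 - 64000 = -64078$)
$X = -64078$
$\left(34 + 3 \cdot 2\right) \left(X + \left(-35 + 11\right)\right) = \left(34 + 3 \cdot 2\right) \left(-64078 + \left(-35 + 11\right)\right) = \left(34 + 6\right) \left(-64078 - 24\right) = 40 \left(-64102\right) = -2564080$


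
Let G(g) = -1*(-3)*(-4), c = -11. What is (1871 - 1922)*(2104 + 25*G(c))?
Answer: -92004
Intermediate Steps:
G(g) = -12 (G(g) = 3*(-4) = -12)
(1871 - 1922)*(2104 + 25*G(c)) = (1871 - 1922)*(2104 + 25*(-12)) = -51*(2104 - 300) = -51*1804 = -92004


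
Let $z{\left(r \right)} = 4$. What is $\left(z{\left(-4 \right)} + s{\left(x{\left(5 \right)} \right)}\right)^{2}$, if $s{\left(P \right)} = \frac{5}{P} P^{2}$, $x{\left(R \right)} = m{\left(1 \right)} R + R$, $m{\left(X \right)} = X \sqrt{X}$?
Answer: $2916$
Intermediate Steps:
$m{\left(X \right)} = X^{\frac{3}{2}}$
$x{\left(R \right)} = 2 R$ ($x{\left(R \right)} = 1^{\frac{3}{2}} R + R = 1 R + R = R + R = 2 R$)
$s{\left(P \right)} = 5 P$
$\left(z{\left(-4 \right)} + s{\left(x{\left(5 \right)} \right)}\right)^{2} = \left(4 + 5 \cdot 2 \cdot 5\right)^{2} = \left(4 + 5 \cdot 10\right)^{2} = \left(4 + 50\right)^{2} = 54^{2} = 2916$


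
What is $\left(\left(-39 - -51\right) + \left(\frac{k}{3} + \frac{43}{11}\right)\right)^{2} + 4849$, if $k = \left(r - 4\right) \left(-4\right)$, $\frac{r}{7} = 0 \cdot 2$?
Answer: $\frac{5771962}{1089} \approx 5300.2$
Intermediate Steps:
$r = 0$ ($r = 7 \cdot 0 \cdot 2 = 7 \cdot 0 = 0$)
$k = 16$ ($k = \left(0 - 4\right) \left(-4\right) = \left(-4\right) \left(-4\right) = 16$)
$\left(\left(-39 - -51\right) + \left(\frac{k}{3} + \frac{43}{11}\right)\right)^{2} + 4849 = \left(\left(-39 - -51\right) + \left(\frac{16}{3} + \frac{43}{11}\right)\right)^{2} + 4849 = \left(\left(-39 + 51\right) + \left(16 \cdot \frac{1}{3} + 43 \cdot \frac{1}{11}\right)\right)^{2} + 4849 = \left(12 + \left(\frac{16}{3} + \frac{43}{11}\right)\right)^{2} + 4849 = \left(12 + \frac{305}{33}\right)^{2} + 4849 = \left(\frac{701}{33}\right)^{2} + 4849 = \frac{491401}{1089} + 4849 = \frac{5771962}{1089}$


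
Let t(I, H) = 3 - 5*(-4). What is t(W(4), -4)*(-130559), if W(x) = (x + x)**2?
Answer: -3002857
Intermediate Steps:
W(x) = 4*x**2 (W(x) = (2*x)**2 = 4*x**2)
t(I, H) = 23 (t(I, H) = 3 + 20 = 23)
t(W(4), -4)*(-130559) = 23*(-130559) = -3002857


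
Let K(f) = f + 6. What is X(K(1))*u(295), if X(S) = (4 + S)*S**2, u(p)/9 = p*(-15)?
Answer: -21465675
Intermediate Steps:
K(f) = 6 + f
u(p) = -135*p (u(p) = 9*(p*(-15)) = 9*(-15*p) = -135*p)
X(S) = S**2*(4 + S)
X(K(1))*u(295) = ((6 + 1)**2*(4 + (6 + 1)))*(-135*295) = (7**2*(4 + 7))*(-39825) = (49*11)*(-39825) = 539*(-39825) = -21465675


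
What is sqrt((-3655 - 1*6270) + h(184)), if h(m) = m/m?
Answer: 2*I*sqrt(2481) ≈ 99.619*I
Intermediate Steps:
h(m) = 1
sqrt((-3655 - 1*6270) + h(184)) = sqrt((-3655 - 1*6270) + 1) = sqrt((-3655 - 6270) + 1) = sqrt(-9925 + 1) = sqrt(-9924) = 2*I*sqrt(2481)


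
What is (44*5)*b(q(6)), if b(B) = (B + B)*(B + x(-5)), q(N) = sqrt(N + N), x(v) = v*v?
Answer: 5280 + 22000*sqrt(3) ≈ 43385.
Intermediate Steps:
x(v) = v**2
q(N) = sqrt(2)*sqrt(N) (q(N) = sqrt(2*N) = sqrt(2)*sqrt(N))
b(B) = 2*B*(25 + B) (b(B) = (B + B)*(B + (-5)**2) = (2*B)*(B + 25) = (2*B)*(25 + B) = 2*B*(25 + B))
(44*5)*b(q(6)) = (44*5)*(2*(sqrt(2)*sqrt(6))*(25 + sqrt(2)*sqrt(6))) = 220*(2*(2*sqrt(3))*(25 + 2*sqrt(3))) = 220*(4*sqrt(3)*(25 + 2*sqrt(3))) = 880*sqrt(3)*(25 + 2*sqrt(3))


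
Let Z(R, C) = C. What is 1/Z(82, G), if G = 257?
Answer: 1/257 ≈ 0.0038911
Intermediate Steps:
1/Z(82, G) = 1/257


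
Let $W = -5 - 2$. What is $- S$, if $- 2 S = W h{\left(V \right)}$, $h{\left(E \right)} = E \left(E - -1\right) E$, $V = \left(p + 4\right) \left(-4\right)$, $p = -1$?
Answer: $5544$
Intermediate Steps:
$W = -7$
$V = -12$ ($V = \left(-1 + 4\right) \left(-4\right) = 3 \left(-4\right) = -12$)
$h{\left(E \right)} = E^{2} \left(1 + E\right)$ ($h{\left(E \right)} = E \left(E + 1\right) E = E \left(1 + E\right) E = E^{2} \left(1 + E\right)$)
$S = -5544$ ($S = - \frac{\left(-7\right) \left(-12\right)^{2} \left(1 - 12\right)}{2} = - \frac{\left(-7\right) 144 \left(-11\right)}{2} = - \frac{\left(-7\right) \left(-1584\right)}{2} = \left(- \frac{1}{2}\right) 11088 = -5544$)
$- S = \left(-1\right) \left(-5544\right) = 5544$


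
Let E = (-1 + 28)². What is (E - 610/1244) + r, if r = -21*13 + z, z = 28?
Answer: 300743/622 ≈ 483.51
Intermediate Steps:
E = 729 (E = 27² = 729)
r = -245 (r = -21*13 + 28 = -273 + 28 = -245)
(E - 610/1244) + r = (729 - 610/1244) - 245 = (729 - 610*1/1244) - 245 = (729 - 305/622) - 245 = 453133/622 - 245 = 300743/622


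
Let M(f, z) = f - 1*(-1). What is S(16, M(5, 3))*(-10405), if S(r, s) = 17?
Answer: -176885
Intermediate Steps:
M(f, z) = 1 + f (M(f, z) = f + 1 = 1 + f)
S(16, M(5, 3))*(-10405) = 17*(-10405) = -176885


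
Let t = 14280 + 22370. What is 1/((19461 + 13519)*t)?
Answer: 1/1208717000 ≈ 8.2732e-10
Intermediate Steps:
t = 36650
1/((19461 + 13519)*t) = 1/((19461 + 13519)*36650) = (1/36650)/32980 = (1/32980)*(1/36650) = 1/1208717000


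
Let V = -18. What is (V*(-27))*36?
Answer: 17496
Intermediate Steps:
(V*(-27))*36 = -18*(-27)*36 = 486*36 = 17496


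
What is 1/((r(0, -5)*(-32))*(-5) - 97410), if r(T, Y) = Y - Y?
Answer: -1/97410 ≈ -1.0266e-5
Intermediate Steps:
r(T, Y) = 0
1/((r(0, -5)*(-32))*(-5) - 97410) = 1/((0*(-32))*(-5) - 97410) = 1/(0*(-5) - 97410) = 1/(0 - 97410) = 1/(-97410) = -1/97410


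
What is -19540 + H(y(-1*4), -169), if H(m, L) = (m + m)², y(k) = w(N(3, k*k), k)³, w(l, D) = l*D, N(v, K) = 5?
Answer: 255980460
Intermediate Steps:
w(l, D) = D*l
y(k) = 125*k³ (y(k) = (k*5)³ = (5*k)³ = 125*k³)
H(m, L) = 4*m² (H(m, L) = (2*m)² = 4*m²)
-19540 + H(y(-1*4), -169) = -19540 + 4*(125*(-1*4)³)² = -19540 + 4*(125*(-4)³)² = -19540 + 4*(125*(-64))² = -19540 + 4*(-8000)² = -19540 + 4*64000000 = -19540 + 256000000 = 255980460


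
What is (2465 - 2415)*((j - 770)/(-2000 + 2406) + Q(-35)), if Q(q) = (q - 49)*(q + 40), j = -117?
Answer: -4285175/203 ≈ -21109.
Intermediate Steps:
Q(q) = (-49 + q)*(40 + q)
(2465 - 2415)*((j - 770)/(-2000 + 2406) + Q(-35)) = (2465 - 2415)*((-117 - 770)/(-2000 + 2406) + (-1960 + (-35)² - 9*(-35))) = 50*(-887/406 + (-1960 + 1225 + 315)) = 50*(-887*1/406 - 420) = 50*(-887/406 - 420) = 50*(-171407/406) = -4285175/203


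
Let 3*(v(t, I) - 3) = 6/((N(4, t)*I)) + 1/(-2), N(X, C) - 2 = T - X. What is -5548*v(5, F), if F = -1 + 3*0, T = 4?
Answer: -30514/3 ≈ -10171.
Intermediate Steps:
N(X, C) = 6 - X (N(X, C) = 2 + (4 - X) = 6 - X)
F = -1 (F = -1 + 0 = -1)
v(t, I) = 17/6 + 1/I (v(t, I) = 3 + (6/(((6 - 1*4)*I)) + 1/(-2))/3 = 3 + (6/(((6 - 4)*I)) + 1*(-½))/3 = 3 + (6/((2*I)) - ½)/3 = 3 + (6*(1/(2*I)) - ½)/3 = 3 + (3/I - ½)/3 = 3 + (-½ + 3/I)/3 = 3 + (-⅙ + 1/I) = 17/6 + 1/I)
-5548*v(5, F) = -5548*(17/6 + 1/(-1)) = -5548*(17/6 - 1) = -5548*11/6 = -30514/3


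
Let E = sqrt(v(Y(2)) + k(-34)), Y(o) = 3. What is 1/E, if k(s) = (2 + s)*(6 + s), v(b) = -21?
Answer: sqrt(35)/175 ≈ 0.033806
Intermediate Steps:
E = 5*sqrt(35) (E = sqrt(-21 + (12 + (-34)**2 + 8*(-34))) = sqrt(-21 + (12 + 1156 - 272)) = sqrt(-21 + 896) = sqrt(875) = 5*sqrt(35) ≈ 29.580)
1/E = 1/(5*sqrt(35)) = sqrt(35)/175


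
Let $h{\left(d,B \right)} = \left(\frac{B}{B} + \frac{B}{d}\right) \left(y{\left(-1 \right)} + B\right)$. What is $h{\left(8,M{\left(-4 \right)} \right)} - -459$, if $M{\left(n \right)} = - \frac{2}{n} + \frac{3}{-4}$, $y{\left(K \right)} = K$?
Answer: $\frac{58597}{128} \approx 457.79$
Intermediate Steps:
$M{\left(n \right)} = - \frac{3}{4} - \frac{2}{n}$ ($M{\left(n \right)} = - \frac{2}{n} + 3 \left(- \frac{1}{4}\right) = - \frac{2}{n} - \frac{3}{4} = - \frac{3}{4} - \frac{2}{n}$)
$h{\left(d,B \right)} = \left(1 + \frac{B}{d}\right) \left(-1 + B\right)$ ($h{\left(d,B \right)} = \left(\frac{B}{B} + \frac{B}{d}\right) \left(-1 + B\right) = \left(1 + \frac{B}{d}\right) \left(-1 + B\right)$)
$h{\left(8,M{\left(-4 \right)} \right)} - -459 = \frac{\left(- \frac{3}{4} - \frac{2}{-4}\right)^{2} - \left(- \frac{3}{4} - \frac{2}{-4}\right) + 8 \left(-1 - \left(\frac{3}{4} + \frac{2}{-4}\right)\right)}{8} - -459 = \frac{\left(- \frac{3}{4} - - \frac{1}{2}\right)^{2} - \left(- \frac{3}{4} - - \frac{1}{2}\right) + 8 \left(-1 - \frac{1}{4}\right)}{8} + 459 = \frac{\left(- \frac{3}{4} + \frac{1}{2}\right)^{2} - \left(- \frac{3}{4} + \frac{1}{2}\right) + 8 \left(-1 + \left(- \frac{3}{4} + \frac{1}{2}\right)\right)}{8} + 459 = \frac{\left(- \frac{1}{4}\right)^{2} - - \frac{1}{4} + 8 \left(-1 - \frac{1}{4}\right)}{8} + 459 = \frac{\frac{1}{16} + \frac{1}{4} + 8 \left(- \frac{5}{4}\right)}{8} + 459 = \frac{\frac{1}{16} + \frac{1}{4} - 10}{8} + 459 = \frac{1}{8} \left(- \frac{155}{16}\right) + 459 = - \frac{155}{128} + 459 = \frac{58597}{128}$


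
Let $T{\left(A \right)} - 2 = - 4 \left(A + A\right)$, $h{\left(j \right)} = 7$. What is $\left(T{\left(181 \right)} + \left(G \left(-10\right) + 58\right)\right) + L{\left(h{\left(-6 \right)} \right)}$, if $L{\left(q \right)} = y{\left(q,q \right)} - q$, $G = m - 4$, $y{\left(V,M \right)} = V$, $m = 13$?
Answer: $-1478$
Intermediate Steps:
$T{\left(A \right)} = 2 - 8 A$ ($T{\left(A \right)} = 2 - 4 \left(A + A\right) = 2 - 4 \cdot 2 A = 2 - 8 A$)
$G = 9$ ($G = 13 - 4 = 9$)
$L{\left(q \right)} = 0$ ($L{\left(q \right)} = q - q = 0$)
$\left(T{\left(181 \right)} + \left(G \left(-10\right) + 58\right)\right) + L{\left(h{\left(-6 \right)} \right)} = \left(\left(2 - 1448\right) + \left(9 \left(-10\right) + 58\right)\right) + 0 = \left(\left(2 - 1448\right) + \left(-90 + 58\right)\right) + 0 = \left(-1446 - 32\right) + 0 = -1478 + 0 = -1478$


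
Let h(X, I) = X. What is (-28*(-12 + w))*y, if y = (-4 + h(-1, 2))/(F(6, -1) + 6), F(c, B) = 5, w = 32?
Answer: 2800/11 ≈ 254.55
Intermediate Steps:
y = -5/11 (y = (-4 - 1)/(5 + 6) = -5/11 ≈ -0.45455)
(-28*(-12 + w))*y = -28*(-12 + 32)*(-5/11) = -28*20*(-5/11) = -560*(-5/11) = 2800/11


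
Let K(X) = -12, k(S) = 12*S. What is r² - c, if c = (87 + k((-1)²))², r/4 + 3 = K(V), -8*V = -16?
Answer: -6201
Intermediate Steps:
V = 2 (V = -⅛*(-16) = 2)
r = -60 (r = -12 + 4*(-12) = -12 - 48 = -60)
c = 9801 (c = (87 + 12*(-1)²)² = (87 + 12*1)² = (87 + 12)² = 99² = 9801)
r² - c = (-60)² - 1*9801 = 3600 - 9801 = -6201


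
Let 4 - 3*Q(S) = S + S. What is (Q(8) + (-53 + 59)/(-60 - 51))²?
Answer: 22500/1369 ≈ 16.435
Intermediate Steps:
Q(S) = 4/3 - 2*S/3 (Q(S) = 4/3 - (S + S)/3 = 4/3 - 2*S/3)
(Q(8) + (-53 + 59)/(-60 - 51))² = ((4/3 - ⅔*8) + (-53 + 59)/(-60 - 51))² = ((4/3 - 16/3) + 6/(-111))² = (-4 + 6*(-1/111))² = (-4 - 2/37)² = (-150/37)² = 22500/1369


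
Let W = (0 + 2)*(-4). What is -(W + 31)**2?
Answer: -529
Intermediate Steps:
W = -8 (W = 2*(-4) = -8)
-(W + 31)**2 = -(-8 + 31)**2 = -1*23**2 = -1*529 = -529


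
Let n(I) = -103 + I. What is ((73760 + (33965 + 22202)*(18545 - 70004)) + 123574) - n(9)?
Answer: -2890100225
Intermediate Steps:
((73760 + (33965 + 22202)*(18545 - 70004)) + 123574) - n(9) = ((73760 + (33965 + 22202)*(18545 - 70004)) + 123574) - (-103 + 9) = ((73760 + 56167*(-51459)) + 123574) - 1*(-94) = ((73760 - 2890297653) + 123574) + 94 = (-2890223893 + 123574) + 94 = -2890100319 + 94 = -2890100225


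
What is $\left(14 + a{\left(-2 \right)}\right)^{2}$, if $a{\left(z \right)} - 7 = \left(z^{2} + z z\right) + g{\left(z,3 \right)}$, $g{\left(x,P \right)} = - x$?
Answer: $961$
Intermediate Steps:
$a{\left(z \right)} = 7 - z + 2 z^{2}$ ($a{\left(z \right)} = 7 - \left(z - z^{2} - z z\right) = 7 - \left(z - 2 z^{2}\right) = 7 + \left(2 z^{2} - z\right) = 7 + \left(- z + 2 z^{2}\right) = 7 - z + 2 z^{2}$)
$\left(14 + a{\left(-2 \right)}\right)^{2} = \left(14 + \left(7 - -2 + 2 \left(-2\right)^{2}\right)\right)^{2} = \left(14 + \left(7 + 2 + 2 \cdot 4\right)\right)^{2} = \left(14 + \left(7 + 2 + 8\right)\right)^{2} = \left(14 + 17\right)^{2} = 31^{2} = 961$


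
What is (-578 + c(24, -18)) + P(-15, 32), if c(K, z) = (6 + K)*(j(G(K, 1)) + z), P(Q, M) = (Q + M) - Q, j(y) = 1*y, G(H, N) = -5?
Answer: -1236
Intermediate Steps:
j(y) = y
P(Q, M) = M (P(Q, M) = (M + Q) - Q = M)
c(K, z) = (-5 + z)*(6 + K) (c(K, z) = (6 + K)*(-5 + z) = (-5 + z)*(6 + K))
(-578 + c(24, -18)) + P(-15, 32) = (-578 + (-30 - 5*24 + 6*(-18) + 24*(-18))) + 32 = (-578 + (-30 - 120 - 108 - 432)) + 32 = (-578 - 690) + 32 = -1268 + 32 = -1236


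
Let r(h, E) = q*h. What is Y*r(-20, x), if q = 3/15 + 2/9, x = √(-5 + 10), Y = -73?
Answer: 5548/9 ≈ 616.44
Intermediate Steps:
x = √5 ≈ 2.2361
q = 19/45 (q = 3*(1/15) + 2*(⅑) = ⅕ + 2/9 = 19/45 ≈ 0.42222)
r(h, E) = 19*h/45
Y*r(-20, x) = -1387*(-20)/45 = -73*(-76/9) = 5548/9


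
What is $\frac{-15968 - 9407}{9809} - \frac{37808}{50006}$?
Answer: $- \frac{819880461}{245254427} \approx -3.343$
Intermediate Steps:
$\frac{-15968 - 9407}{9809} - \frac{37808}{50006} = \left(-25375\right) \frac{1}{9809} - \frac{18904}{25003} = - \frac{25375}{9809} - \frac{18904}{25003} = - \frac{819880461}{245254427}$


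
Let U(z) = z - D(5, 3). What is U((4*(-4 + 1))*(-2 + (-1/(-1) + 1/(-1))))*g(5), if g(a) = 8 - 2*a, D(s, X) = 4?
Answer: -40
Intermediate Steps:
U(z) = -4 + z (U(z) = z - 1*4 = z - 4 = -4 + z)
U((4*(-4 + 1))*(-2 + (-1/(-1) + 1/(-1))))*g(5) = (-4 + (4*(-4 + 1))*(-2 + (-1/(-1) + 1/(-1))))*(8 - 2*5) = (-4 + (4*(-3))*(-2 + (-1*(-1) + 1*(-1))))*(8 - 10) = (-4 - 12*(-2 + (1 - 1)))*(-2) = (-4 - 12*(-2 + 0))*(-2) = (-4 - 12*(-2))*(-2) = (-4 + 24)*(-2) = 20*(-2) = -40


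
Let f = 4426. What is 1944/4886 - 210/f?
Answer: 1894521/5406359 ≈ 0.35042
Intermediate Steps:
1944/4886 - 210/f = 1944/4886 - 210/4426 = 1944*(1/4886) - 210*1/4426 = 972/2443 - 105/2213 = 1894521/5406359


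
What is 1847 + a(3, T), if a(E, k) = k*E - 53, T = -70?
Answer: 1584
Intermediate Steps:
a(E, k) = -53 + E*k (a(E, k) = E*k - 53 = -53 + E*k)
1847 + a(3, T) = 1847 + (-53 + 3*(-70)) = 1847 + (-53 - 210) = 1847 - 263 = 1584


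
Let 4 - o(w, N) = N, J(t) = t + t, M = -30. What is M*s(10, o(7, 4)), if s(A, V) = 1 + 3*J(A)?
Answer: -1830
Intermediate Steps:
J(t) = 2*t
o(w, N) = 4 - N
s(A, V) = 1 + 6*A (s(A, V) = 1 + 3*(2*A) = 1 + 6*A)
M*s(10, o(7, 4)) = -30*(1 + 6*10) = -30*(1 + 60) = -30*61 = -1830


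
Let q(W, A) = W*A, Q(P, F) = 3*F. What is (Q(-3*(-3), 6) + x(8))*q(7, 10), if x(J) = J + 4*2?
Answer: 2380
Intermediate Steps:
x(J) = 8 + J (x(J) = J + 8 = 8 + J)
q(W, A) = A*W
(Q(-3*(-3), 6) + x(8))*q(7, 10) = (3*6 + (8 + 8))*(10*7) = (18 + 16)*70 = 34*70 = 2380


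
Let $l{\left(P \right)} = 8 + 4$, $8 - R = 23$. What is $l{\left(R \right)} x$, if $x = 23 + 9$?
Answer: $384$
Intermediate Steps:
$R = -15$ ($R = 8 - 23 = -15$)
$l{\left(P \right)} = 12$
$x = 32$
$l{\left(R \right)} x = 12 \cdot 32 = 384$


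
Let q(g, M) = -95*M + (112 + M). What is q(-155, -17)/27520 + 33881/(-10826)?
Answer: -45694633/14896576 ≈ -3.0675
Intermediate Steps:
q(g, M) = 112 - 94*M
q(-155, -17)/27520 + 33881/(-10826) = (112 - 94*(-17))/27520 + 33881/(-10826) = (112 + 1598)*(1/27520) + 33881*(-1/10826) = 1710*(1/27520) - 33881/10826 = 171/2752 - 33881/10826 = -45694633/14896576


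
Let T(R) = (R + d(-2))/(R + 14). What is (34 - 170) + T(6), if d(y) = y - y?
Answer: -1357/10 ≈ -135.70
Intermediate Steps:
d(y) = 0
T(R) = R/(14 + R) (T(R) = (R + 0)/(R + 14) = R/(14 + R))
(34 - 170) + T(6) = (34 - 170) + 6/(14 + 6) = -136 + 6/20 = -136 + 6*(1/20) = -136 + 3/10 = -1357/10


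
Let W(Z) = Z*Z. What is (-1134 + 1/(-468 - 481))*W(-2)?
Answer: -4304668/949 ≈ -4536.0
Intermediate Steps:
W(Z) = Z²
(-1134 + 1/(-468 - 481))*W(-2) = (-1134 + 1/(-468 - 481))*(-2)² = (-1134 + 1/(-949))*4 = (-1134 - 1/949)*4 = -1076167/949*4 = -4304668/949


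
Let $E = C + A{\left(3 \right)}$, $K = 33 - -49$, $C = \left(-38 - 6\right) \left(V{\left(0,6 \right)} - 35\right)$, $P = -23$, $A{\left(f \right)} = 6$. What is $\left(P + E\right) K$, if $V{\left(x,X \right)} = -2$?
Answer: $132102$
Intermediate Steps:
$C = 1628$ ($C = \left(-38 - 6\right) \left(-2 - 35\right) = \left(-44\right) \left(-37\right) = 1628$)
$K = 82$ ($K = 33 + 49 = 82$)
$E = 1634$ ($E = 1628 + 6 = 1634$)
$\left(P + E\right) K = \left(-23 + 1634\right) 82 = 1611 \cdot 82 = 132102$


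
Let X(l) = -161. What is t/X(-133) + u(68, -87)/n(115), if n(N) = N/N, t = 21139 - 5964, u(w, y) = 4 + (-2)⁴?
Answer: -11955/161 ≈ -74.255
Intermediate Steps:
u(w, y) = 20 (u(w, y) = 4 + 16 = 20)
t = 15175
n(N) = 1
t/X(-133) + u(68, -87)/n(115) = 15175/(-161) + 20/1 = 15175*(-1/161) + 20*1 = -15175/161 + 20 = -11955/161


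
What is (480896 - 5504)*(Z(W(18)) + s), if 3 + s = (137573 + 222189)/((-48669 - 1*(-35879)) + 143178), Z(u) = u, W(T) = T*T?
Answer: 5017086314880/32597 ≈ 1.5391e+8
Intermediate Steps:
W(T) = T**2
s = -15701/65194 (s = -3 + (137573 + 222189)/((-48669 - 1*(-35879)) + 143178) = -3 + 359762/((-48669 + 35879) + 143178) = -3 + 359762/(-12790 + 143178) = -3 + 359762/130388 = -3 + 359762*(1/130388) = -3 + 179881/65194 = -15701/65194 ≈ -0.24083)
(480896 - 5504)*(Z(W(18)) + s) = (480896 - 5504)*(18**2 - 15701/65194) = 475392*(324 - 15701/65194) = 475392*(21107155/65194) = 5017086314880/32597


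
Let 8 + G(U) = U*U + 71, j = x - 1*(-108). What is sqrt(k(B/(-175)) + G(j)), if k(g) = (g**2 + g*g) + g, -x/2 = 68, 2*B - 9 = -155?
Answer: 2*sqrt(6490702)/175 ≈ 29.116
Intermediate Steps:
B = -73 (B = 9/2 + (1/2)*(-155) = 9/2 - 155/2 = -73)
x = -136 (x = -2*68 = -136)
k(g) = g + 2*g**2 (k(g) = (g**2 + g**2) + g = 2*g**2 + g = g + 2*g**2)
j = -28 (j = -136 - 1*(-108) = -136 + 108 = -28)
G(U) = 63 + U**2 (G(U) = -8 + (U*U + 71) = -8 + (U**2 + 71) = -8 + (71 + U**2) = 63 + U**2)
sqrt(k(B/(-175)) + G(j)) = sqrt((-73/(-175))*(1 + 2*(-73/(-175))) + (63 + (-28)**2)) = sqrt((-73*(-1/175))*(1 + 2*(-73*(-1/175))) + (63 + 784)) = sqrt(73*(1 + 2*(73/175))/175 + 847) = sqrt(73*(1 + 146/175)/175 + 847) = sqrt((73/175)*(321/175) + 847) = sqrt(23433/30625 + 847) = sqrt(25962808/30625) = 2*sqrt(6490702)/175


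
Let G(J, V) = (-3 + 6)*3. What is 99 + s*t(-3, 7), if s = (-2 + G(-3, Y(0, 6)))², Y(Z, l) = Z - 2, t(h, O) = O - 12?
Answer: -146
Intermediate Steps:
t(h, O) = -12 + O
Y(Z, l) = -2 + Z
G(J, V) = 9 (G(J, V) = 3*3 = 9)
s = 49 (s = (-2 + 9)² = 7² = 49)
99 + s*t(-3, 7) = 99 + 49*(-12 + 7) = 99 + 49*(-5) = 99 - 245 = -146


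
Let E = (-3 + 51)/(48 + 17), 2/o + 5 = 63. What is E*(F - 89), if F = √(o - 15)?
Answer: -4272/65 + 48*I*√12586/1885 ≈ -65.723 + 2.8568*I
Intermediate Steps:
o = 1/29 (o = 2/(-5 + 63) = 2/58 = 2*(1/58) = 1/29 ≈ 0.034483)
E = 48/65 ≈ 0.73846
F = I*√12586/29 (F = √(1/29 - 15) = √(-434/29) = I*√12586/29 ≈ 3.8685*I)
E*(F - 89) = 48*(I*√12586/29 - 89)/65 = 48*(-89 + I*√12586/29)/65 = -4272/65 + 48*I*√12586/1885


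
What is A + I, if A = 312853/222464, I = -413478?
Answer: -91983656939/222464 ≈ -4.1348e+5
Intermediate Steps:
A = 312853/222464 (A = 312853*(1/222464) = 312853/222464 ≈ 1.4063)
A + I = 312853/222464 - 413478 = -91983656939/222464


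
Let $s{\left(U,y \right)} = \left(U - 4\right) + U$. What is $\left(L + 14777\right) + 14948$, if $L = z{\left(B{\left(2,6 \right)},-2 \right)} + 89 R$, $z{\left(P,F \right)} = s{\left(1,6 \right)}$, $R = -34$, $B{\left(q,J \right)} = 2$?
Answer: $26697$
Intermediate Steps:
$s{\left(U,y \right)} = -4 + 2 U$ ($s{\left(U,y \right)} = \left(-4 + U\right) + U = -4 + 2 U$)
$z{\left(P,F \right)} = -2$ ($z{\left(P,F \right)} = -4 + 2 \cdot 1 = -4 + 2 = -2$)
$L = -3028$ ($L = -2 + 89 \left(-34\right) = -2 - 3026 = -3028$)
$\left(L + 14777\right) + 14948 = \left(-3028 + 14777\right) + 14948 = 11749 + 14948 = 26697$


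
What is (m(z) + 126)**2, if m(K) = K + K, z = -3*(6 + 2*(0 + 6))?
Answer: 324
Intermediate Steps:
z = -54 (z = -3*(6 + 2*6) = -3*(6 + 12) = -3*18 = -54)
m(K) = 2*K
(m(z) + 126)**2 = (2*(-54) + 126)**2 = (-108 + 126)**2 = 18**2 = 324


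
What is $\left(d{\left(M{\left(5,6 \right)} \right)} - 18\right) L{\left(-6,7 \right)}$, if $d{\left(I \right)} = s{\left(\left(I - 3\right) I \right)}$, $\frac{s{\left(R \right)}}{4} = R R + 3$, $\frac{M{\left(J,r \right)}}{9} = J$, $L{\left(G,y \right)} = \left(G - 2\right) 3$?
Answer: $-342921456$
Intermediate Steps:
$L{\left(G,y \right)} = -6 + 3 G$ ($L{\left(G,y \right)} = \left(-2 + G\right) 3 = -6 + 3 G$)
$M{\left(J,r \right)} = 9 J$
$s{\left(R \right)} = 12 + 4 R^{2}$ ($s{\left(R \right)} = 4 \left(R R + 3\right) = 4 \left(R^{2} + 3\right) = 4 \left(3 + R^{2}\right) = 12 + 4 R^{2}$)
$d{\left(I \right)} = 12 + 4 I^{2} \left(-3 + I\right)^{2}$ ($d{\left(I \right)} = 12 + 4 \left(\left(I - 3\right) I\right)^{2} = 12 + 4 \left(\left(-3 + I\right) I\right)^{2} = 12 + 4 \left(I \left(-3 + I\right)\right)^{2} = 12 + 4 I^{2} \left(-3 + I\right)^{2}$)
$\left(d{\left(M{\left(5,6 \right)} \right)} - 18\right) L{\left(-6,7 \right)} = \left(\left(12 + 4 \left(9 \cdot 5\right)^{2} \left(-3 + 9 \cdot 5\right)^{2}\right) - 18\right) \left(-6 + 3 \left(-6\right)\right) = \left(\left(12 + 4 \cdot 45^{2} \left(-3 + 45\right)^{2}\right) - 18\right) \left(-6 - 18\right) = \left(\left(12 + 4 \cdot 2025 \cdot 42^{2}\right) - 18\right) \left(-24\right) = \left(\left(12 + 4 \cdot 2025 \cdot 1764\right) - 18\right) \left(-24\right) = \left(\left(12 + 14288400\right) - 18\right) \left(-24\right) = \left(14288412 - 18\right) \left(-24\right) = 14288394 \left(-24\right) = -342921456$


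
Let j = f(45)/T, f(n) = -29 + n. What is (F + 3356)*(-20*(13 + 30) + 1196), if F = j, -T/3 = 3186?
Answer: 1796291392/1593 ≈ 1.1276e+6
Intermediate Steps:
T = -9558 (T = -3*3186 = -9558)
j = -8/4779 (j = (-29 + 45)/(-9558) = 16*(-1/9558) = -8/4779 ≈ -0.0016740)
F = -8/4779 ≈ -0.0016740
(F + 3356)*(-20*(13 + 30) + 1196) = (-8/4779 + 3356)*(-20*(13 + 30) + 1196) = 16038316*(-20*43 + 1196)/4779 = 16038316*(-860 + 1196)/4779 = (16038316/4779)*336 = 1796291392/1593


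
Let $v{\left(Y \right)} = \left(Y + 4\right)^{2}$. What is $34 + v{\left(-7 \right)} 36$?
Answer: $358$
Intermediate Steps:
$v{\left(Y \right)} = \left(4 + Y\right)^{2}$
$34 + v{\left(-7 \right)} 36 = 34 + \left(4 - 7\right)^{2} \cdot 36 = 34 + \left(-3\right)^{2} \cdot 36 = 34 + 9 \cdot 36 = 34 + 324 = 358$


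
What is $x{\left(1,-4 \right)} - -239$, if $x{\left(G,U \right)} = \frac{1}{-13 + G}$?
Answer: $\frac{2867}{12} \approx 238.92$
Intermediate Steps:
$x{\left(1,-4 \right)} - -239 = \frac{1}{-13 + 1} - -239 = \frac{1}{-12} + 239 = - \frac{1}{12} + 239 = \frac{2867}{12}$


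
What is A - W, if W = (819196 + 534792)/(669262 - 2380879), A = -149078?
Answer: -255163085138/1711617 ≈ -1.4908e+5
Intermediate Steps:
W = -1353988/1711617 (W = 1353988/(-1711617) = 1353988*(-1/1711617) = -1353988/1711617 ≈ -0.79106)
A - W = -149078 - 1*(-1353988/1711617) = -149078 + 1353988/1711617 = -255163085138/1711617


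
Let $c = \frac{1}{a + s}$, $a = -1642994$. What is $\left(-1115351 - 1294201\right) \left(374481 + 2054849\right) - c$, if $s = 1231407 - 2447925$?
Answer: $- \frac{16738430750741041919}{2859512} \approx -5.8536 \cdot 10^{12}$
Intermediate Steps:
$s = -1216518$
$c = - \frac{1}{2859512}$ ($c = \frac{1}{-1642994 - 1216518} = \frac{1}{-2859512} = - \frac{1}{2859512} \approx -3.4971 \cdot 10^{-7}$)
$\left(-1115351 - 1294201\right) \left(374481 + 2054849\right) - c = \left(-1115351 - 1294201\right) \left(374481 + 2054849\right) - - \frac{1}{2859512} = \left(-2409552\right) 2429330 + \frac{1}{2859512} = -5853596960160 + \frac{1}{2859512} = - \frac{16738430750741041919}{2859512}$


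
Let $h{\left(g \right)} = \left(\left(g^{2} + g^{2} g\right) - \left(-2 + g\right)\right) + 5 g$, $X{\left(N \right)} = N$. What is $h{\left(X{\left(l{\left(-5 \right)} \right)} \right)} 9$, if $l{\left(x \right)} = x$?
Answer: $-1062$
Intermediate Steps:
$h{\left(g \right)} = 2 + g^{2} + g^{3} + 4 g$ ($h{\left(g \right)} = \left(\left(g^{2} + g^{3}\right) - \left(-2 + g\right)\right) + 5 g = \left(2 + g^{2} + g^{3} - g\right) + 5 g = 2 + g^{2} + g^{3} + 4 g$)
$h{\left(X{\left(l{\left(-5 \right)} \right)} \right)} 9 = \left(2 + \left(-5\right)^{2} + \left(-5\right)^{3} + 4 \left(-5\right)\right) 9 = \left(2 + 25 - 125 - 20\right) 9 = \left(-118\right) 9 = -1062$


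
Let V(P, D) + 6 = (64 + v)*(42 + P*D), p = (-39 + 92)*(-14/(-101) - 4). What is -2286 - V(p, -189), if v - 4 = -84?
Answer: 62343672/101 ≈ 6.1726e+5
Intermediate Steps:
v = -80 (v = 4 - 84 = -80)
p = -20670/101 (p = 53*(-14*(-1/101) - 4) = 53*(14/101 - 4) = 53*(-390/101) = -20670/101 ≈ -204.65)
V(P, D) = -678 - 16*D*P (V(P, D) = -6 + (64 - 80)*(42 + P*D) = -6 - 16*(42 + D*P) = -6 + (-672 - 16*D*P) = -678 - 16*D*P)
-2286 - V(p, -189) = -2286 - (-678 - 16*(-189)*(-20670/101)) = -2286 - (-678 - 62506080/101) = -2286 - 1*(-62574558/101) = -2286 + 62574558/101 = 62343672/101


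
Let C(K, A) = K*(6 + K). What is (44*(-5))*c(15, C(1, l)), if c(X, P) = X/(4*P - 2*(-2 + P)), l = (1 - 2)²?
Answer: -550/3 ≈ -183.33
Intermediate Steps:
l = 1 (l = (-1)² = 1)
c(X, P) = X/(4 + 2*P) (c(X, P) = X/(4*P + (4 - 2*P)) = X/(4 + 2*P))
(44*(-5))*c(15, C(1, l)) = (44*(-5))*((½)*15/(2 + 1*(6 + 1))) = -110*15/(2 + 1*7) = -110*15/(2 + 7) = -110*15/9 = -220*⅚ = -550/3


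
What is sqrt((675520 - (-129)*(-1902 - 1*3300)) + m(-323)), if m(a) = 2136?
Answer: sqrt(6598) ≈ 81.228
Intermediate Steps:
sqrt((675520 - (-129)*(-1902 - 1*3300)) + m(-323)) = sqrt((675520 - (-129)*(-1902 - 1*3300)) + 2136) = sqrt((675520 - (-129)*(-1902 - 3300)) + 2136) = sqrt((675520 - (-129)*(-5202)) + 2136) = sqrt((675520 - 1*671058) + 2136) = sqrt((675520 - 671058) + 2136) = sqrt(4462 + 2136) = sqrt(6598)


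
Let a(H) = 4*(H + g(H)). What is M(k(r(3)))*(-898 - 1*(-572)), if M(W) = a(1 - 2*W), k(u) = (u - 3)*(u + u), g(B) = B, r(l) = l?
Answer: -2608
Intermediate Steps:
a(H) = 8*H (a(H) = 4*(H + H) = 4*(2*H) = 8*H)
k(u) = 2*u*(-3 + u) (k(u) = (-3 + u)*(2*u) = 2*u*(-3 + u))
M(W) = 8 - 16*W (M(W) = 8*(1 - 2*W) = 8 - 16*W)
M(k(r(3)))*(-898 - 1*(-572)) = (8 - 32*3*(-3 + 3))*(-898 - 1*(-572)) = (8 - 32*3*0)*(-898 + 572) = (8 - 16*0)*(-326) = (8 + 0)*(-326) = 8*(-326) = -2608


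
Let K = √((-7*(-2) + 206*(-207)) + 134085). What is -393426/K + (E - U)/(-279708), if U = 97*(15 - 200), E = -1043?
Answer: -2817/46618 - 393426*√91457/91457 ≈ -1301.0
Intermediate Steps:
K = √91457 (K = √((14 - 42642) + 134085) = √(-42628 + 134085) = √91457 ≈ 302.42)
U = -17945 (U = 97*(-185) = -17945)
-393426/K + (E - U)/(-279708) = -393426*√91457/91457 + (-1043 - 1*(-17945))/(-279708) = -393426*√91457/91457 + (-1043 + 17945)*(-1/279708) = -393426*√91457/91457 + 16902*(-1/279708) = -393426*√91457/91457 - 2817/46618 = -2817/46618 - 393426*√91457/91457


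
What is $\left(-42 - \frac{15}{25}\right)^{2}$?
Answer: $\frac{45369}{25} \approx 1814.8$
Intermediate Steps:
$\left(-42 - \frac{15}{25}\right)^{2} = \left(-42 - \frac{3}{5}\right)^{2} = \left(- \frac{213}{5}\right)^{2} = \frac{45369}{25}$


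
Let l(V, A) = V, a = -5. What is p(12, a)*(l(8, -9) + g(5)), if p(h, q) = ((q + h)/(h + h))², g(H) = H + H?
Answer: 49/32 ≈ 1.5313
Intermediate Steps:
g(H) = 2*H
p(h, q) = (h + q)²/(4*h²) (p(h, q) = ((h + q)/((2*h)))² = ((h + q)*(1/(2*h)))² = ((h + q)/(2*h))² = (h + q)²/(4*h²))
p(12, a)*(l(8, -9) + g(5)) = ((¼)*(12 - 5)²/12²)*(8 + 2*5) = ((¼)*(1/144)*7²)*(8 + 10) = ((¼)*(1/144)*49)*18 = (49/576)*18 = 49/32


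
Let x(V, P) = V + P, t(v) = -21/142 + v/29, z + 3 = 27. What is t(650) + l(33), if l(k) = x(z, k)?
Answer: 326417/4118 ≈ 79.266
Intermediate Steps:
z = 24 (z = -3 + 27 = 24)
t(v) = -21/142 + v/29 (t(v) = -21*1/142 + v*(1/29) = -21/142 + v/29)
x(V, P) = P + V
l(k) = 24 + k (l(k) = k + 24 = 24 + k)
t(650) + l(33) = (-21/142 + (1/29)*650) + (24 + 33) = (-21/142 + 650/29) + 57 = 91691/4118 + 57 = 326417/4118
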